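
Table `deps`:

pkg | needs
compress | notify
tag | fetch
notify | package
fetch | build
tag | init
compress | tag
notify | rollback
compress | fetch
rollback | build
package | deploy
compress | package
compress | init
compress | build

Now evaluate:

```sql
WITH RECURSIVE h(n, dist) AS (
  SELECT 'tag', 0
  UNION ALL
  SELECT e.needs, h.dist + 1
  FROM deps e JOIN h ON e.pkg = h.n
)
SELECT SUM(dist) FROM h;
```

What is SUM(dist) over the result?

4

Base: (tag, dist=0).
Iteration 1: edges from {tag} -> (fetch, dist=1), (init, dist=1).
Iteration 2: edges from {fetch,init} -> (build, dist=2).
Iteration 3: no outgoing edges from {build}; recursion stops.
SUM(dist) = 0 + 1 + 1 + 2 = 4.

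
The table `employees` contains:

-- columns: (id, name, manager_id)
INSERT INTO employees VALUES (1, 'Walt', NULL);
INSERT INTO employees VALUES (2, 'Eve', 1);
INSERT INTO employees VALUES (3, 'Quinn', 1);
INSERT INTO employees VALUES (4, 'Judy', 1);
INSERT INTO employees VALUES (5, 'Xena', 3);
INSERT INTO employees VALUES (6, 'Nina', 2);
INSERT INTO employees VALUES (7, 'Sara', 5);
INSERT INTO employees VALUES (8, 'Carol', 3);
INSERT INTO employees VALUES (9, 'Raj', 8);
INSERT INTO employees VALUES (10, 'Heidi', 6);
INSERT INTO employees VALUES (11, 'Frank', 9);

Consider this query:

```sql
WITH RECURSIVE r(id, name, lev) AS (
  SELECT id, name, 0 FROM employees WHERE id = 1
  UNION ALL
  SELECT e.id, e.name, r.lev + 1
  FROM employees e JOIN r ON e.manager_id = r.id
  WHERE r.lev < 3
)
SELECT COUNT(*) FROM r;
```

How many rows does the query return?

Base: id=1 (Walt) at lev 0.
Iteration 1: rows with manager_id in {1} -> Eve (id 2, lev 1), Quinn (id 3, lev 1), Judy (id 4, lev 1).
Iteration 2: rows with manager_id in {2,3,4} -> Xena (id 5, lev 2), Nina (id 6, lev 2), Carol (id 8, lev 2).
Iteration 3: rows with manager_id in {5,6,8} -> Sara (id 7, lev 3), Raj (id 9, lev 3), Heidi (id 10, lev 3).
Iteration 4: lev < 3 fails for all current rows; recursion stops.
Total rows emitted: 10.

10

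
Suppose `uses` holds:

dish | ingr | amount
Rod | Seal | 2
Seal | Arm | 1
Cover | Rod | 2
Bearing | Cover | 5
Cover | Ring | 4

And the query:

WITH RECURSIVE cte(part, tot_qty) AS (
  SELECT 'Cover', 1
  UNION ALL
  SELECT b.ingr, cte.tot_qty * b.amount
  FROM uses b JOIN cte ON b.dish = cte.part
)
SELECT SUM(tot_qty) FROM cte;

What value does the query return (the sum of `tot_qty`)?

Base: (Cover, tot_qty=1).
Iteration 1: components of {Cover} -> Ring = 1*4 = 4, Rod = 1*2 = 2.
Iteration 2: components of {Ring,Rod} -> Seal = 2*2 = 4.
Iteration 3: components of {Seal} -> Arm = 4*1 = 4.
Iteration 4: no further components; recursion stops.
SUM(tot_qty) = 1 + 2 + 4 + 4 + 4 = 15.

15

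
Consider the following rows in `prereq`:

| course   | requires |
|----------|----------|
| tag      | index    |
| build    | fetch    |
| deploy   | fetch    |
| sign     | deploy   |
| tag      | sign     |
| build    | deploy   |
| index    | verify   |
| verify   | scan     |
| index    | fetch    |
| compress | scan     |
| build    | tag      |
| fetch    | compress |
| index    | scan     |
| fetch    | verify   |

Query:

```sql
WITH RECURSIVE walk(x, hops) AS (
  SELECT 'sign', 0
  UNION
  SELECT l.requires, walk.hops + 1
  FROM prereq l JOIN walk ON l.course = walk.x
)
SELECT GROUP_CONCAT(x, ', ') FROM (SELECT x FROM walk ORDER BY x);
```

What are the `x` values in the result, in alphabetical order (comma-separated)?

compress, deploy, fetch, scan, sign, verify

Base: (sign, hops=0).
Iteration 1: edges from {sign} -> (deploy, hops=1).
Iteration 2: edges from {deploy} -> (fetch, hops=2).
Iteration 3: edges from {fetch} -> (compress, hops=3), (verify, hops=3).
Iteration 4: edges from {compress,verify} -> (scan, hops=4). [UNION drops 1 duplicate row(s)]
Iteration 5: no outgoing edges from {scan}; recursion stops.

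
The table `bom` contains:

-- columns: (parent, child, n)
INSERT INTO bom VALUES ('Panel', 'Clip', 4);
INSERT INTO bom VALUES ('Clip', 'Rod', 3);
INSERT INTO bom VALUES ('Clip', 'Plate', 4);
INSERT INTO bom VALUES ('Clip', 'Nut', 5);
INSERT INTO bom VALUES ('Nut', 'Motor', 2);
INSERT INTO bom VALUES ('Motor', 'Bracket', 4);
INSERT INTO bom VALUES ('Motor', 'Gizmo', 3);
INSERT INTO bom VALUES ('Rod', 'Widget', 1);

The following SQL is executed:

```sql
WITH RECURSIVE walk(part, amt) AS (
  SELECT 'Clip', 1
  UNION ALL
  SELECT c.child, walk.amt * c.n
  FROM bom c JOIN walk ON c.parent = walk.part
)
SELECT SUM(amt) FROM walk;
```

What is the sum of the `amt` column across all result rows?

96

Base: (Clip, amt=1).
Iteration 1: components of {Clip} -> Nut = 1*5 = 5, Plate = 1*4 = 4, Rod = 1*3 = 3.
Iteration 2: components of {Nut,Plate,Rod} -> Motor = 5*2 = 10, Widget = 3*1 = 3.
Iteration 3: components of {Motor,Widget} -> Bracket = 10*4 = 40, Gizmo = 10*3 = 30.
Iteration 4: no further components; recursion stops.
SUM(amt) = 1 + 3 + 4 + 5 + 3 + 10 + 40 + 30 = 96.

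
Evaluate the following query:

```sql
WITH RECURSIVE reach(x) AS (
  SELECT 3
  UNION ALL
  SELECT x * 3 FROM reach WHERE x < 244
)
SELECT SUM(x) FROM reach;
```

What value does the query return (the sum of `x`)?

1092

Base: x=3.
Iteration 1: 3 < 244 holds -> x = 3 * 3 = 9.
Iteration 2: 9 < 244 holds -> x = 9 * 3 = 27.
Iteration 3: 27 < 244 holds -> x = 27 * 3 = 81.
Iteration 4: 81 < 244 holds -> x = 81 * 3 = 243.
Iteration 5: 243 < 244 holds -> x = 243 * 3 = 729.
Iteration 6: 729 < 244 fails; recursion stops.
SUM(x) = 3 + 9 + 27 + 81 + 243 + 729 = 1092.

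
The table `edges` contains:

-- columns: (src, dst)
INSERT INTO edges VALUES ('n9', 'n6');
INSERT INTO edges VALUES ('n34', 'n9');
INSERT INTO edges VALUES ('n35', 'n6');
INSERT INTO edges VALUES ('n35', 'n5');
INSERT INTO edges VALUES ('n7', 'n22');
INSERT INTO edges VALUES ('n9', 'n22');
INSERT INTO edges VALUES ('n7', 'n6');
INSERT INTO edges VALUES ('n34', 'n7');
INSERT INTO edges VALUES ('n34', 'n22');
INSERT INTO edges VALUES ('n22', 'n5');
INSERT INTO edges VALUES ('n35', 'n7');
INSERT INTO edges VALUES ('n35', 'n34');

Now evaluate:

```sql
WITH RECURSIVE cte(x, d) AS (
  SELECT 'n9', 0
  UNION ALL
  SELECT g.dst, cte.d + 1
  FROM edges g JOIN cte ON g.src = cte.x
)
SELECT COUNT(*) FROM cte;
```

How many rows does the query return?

Base: (n9, d=0).
Iteration 1: edges from {n9} -> (n22, d=1), (n6, d=1).
Iteration 2: edges from {n22,n6} -> (n5, d=2).
Iteration 3: no outgoing edges from {n5}; recursion stops.
Total rows emitted: 4.

4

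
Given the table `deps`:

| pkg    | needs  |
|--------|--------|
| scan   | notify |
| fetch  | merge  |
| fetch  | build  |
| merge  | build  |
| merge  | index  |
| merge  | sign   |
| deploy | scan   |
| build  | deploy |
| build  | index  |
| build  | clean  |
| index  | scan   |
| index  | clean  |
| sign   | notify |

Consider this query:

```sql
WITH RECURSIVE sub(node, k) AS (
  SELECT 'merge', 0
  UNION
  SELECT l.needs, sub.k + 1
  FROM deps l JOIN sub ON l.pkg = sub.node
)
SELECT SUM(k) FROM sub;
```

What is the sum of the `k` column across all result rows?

26

Base: (merge, k=0).
Iteration 1: edges from {merge} -> (build, k=1), (index, k=1), (sign, k=1).
Iteration 2: edges from {build,index,sign} -> (clean, k=2), (deploy, k=2), (index, k=2), (notify, k=2), (scan, k=2). [UNION drops 1 duplicate row(s)]
Iteration 3: edges from {clean,deploy,index,notify,scan} -> (clean, k=3), (notify, k=3), (scan, k=3). [UNION drops 1 duplicate row(s)]
Iteration 4: edges from {clean,notify,scan} -> (notify, k=4).
Iteration 5: no outgoing edges from {notify}; recursion stops.
SUM(k) = 0 + 1 + 1 + 1 + 2 + 2 + 2 + 2 + 2 + 3 + 3 + 3 + 4 = 26.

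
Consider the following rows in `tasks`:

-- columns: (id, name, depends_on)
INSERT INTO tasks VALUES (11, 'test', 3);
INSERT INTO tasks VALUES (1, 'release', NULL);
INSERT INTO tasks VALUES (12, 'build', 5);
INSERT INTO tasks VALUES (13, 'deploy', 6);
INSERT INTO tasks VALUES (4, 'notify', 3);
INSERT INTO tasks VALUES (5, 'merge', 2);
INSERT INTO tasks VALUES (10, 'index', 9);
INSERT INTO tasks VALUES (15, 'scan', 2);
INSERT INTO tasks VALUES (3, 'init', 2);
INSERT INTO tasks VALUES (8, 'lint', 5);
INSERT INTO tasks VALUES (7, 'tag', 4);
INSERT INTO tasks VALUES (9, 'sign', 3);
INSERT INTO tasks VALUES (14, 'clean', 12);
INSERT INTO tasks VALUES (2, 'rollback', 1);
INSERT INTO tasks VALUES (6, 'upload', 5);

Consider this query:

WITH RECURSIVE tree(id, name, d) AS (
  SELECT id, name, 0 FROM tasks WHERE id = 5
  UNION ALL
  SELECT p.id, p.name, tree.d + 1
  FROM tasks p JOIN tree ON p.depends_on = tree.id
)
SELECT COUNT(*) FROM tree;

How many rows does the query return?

Base: id=5 (merge) at d 0.
Iteration 1: rows with depends_on in {5} -> upload (id 6, d 1), lint (id 8, d 1), build (id 12, d 1).
Iteration 2: rows with depends_on in {6,8,12} -> deploy (id 13, d 2), clean (id 14, d 2).
Iteration 3: no rows with depends_on in {13,14}; recursion stops.
Total rows emitted: 6.

6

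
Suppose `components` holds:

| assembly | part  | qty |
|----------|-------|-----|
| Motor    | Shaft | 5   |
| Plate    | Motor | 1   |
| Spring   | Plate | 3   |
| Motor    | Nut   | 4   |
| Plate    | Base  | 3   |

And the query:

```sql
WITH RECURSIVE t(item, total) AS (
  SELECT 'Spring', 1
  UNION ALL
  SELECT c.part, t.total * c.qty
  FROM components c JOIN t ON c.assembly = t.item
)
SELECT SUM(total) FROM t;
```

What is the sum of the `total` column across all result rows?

Base: (Spring, total=1).
Iteration 1: components of {Spring} -> Plate = 1*3 = 3.
Iteration 2: components of {Plate} -> Base = 3*3 = 9, Motor = 3*1 = 3.
Iteration 3: components of {Base,Motor} -> Nut = 3*4 = 12, Shaft = 3*5 = 15.
Iteration 4: no further components; recursion stops.
SUM(total) = 1 + 3 + 3 + 9 + 15 + 12 = 43.

43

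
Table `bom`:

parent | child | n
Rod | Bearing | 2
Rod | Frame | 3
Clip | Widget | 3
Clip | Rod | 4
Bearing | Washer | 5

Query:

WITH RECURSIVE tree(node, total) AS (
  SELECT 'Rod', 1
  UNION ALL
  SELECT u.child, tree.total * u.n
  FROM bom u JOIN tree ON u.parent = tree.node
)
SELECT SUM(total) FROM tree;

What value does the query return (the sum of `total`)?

Base: (Rod, total=1).
Iteration 1: components of {Rod} -> Bearing = 1*2 = 2, Frame = 1*3 = 3.
Iteration 2: components of {Bearing,Frame} -> Washer = 2*5 = 10.
Iteration 3: no further components; recursion stops.
SUM(total) = 1 + 2 + 3 + 10 = 16.

16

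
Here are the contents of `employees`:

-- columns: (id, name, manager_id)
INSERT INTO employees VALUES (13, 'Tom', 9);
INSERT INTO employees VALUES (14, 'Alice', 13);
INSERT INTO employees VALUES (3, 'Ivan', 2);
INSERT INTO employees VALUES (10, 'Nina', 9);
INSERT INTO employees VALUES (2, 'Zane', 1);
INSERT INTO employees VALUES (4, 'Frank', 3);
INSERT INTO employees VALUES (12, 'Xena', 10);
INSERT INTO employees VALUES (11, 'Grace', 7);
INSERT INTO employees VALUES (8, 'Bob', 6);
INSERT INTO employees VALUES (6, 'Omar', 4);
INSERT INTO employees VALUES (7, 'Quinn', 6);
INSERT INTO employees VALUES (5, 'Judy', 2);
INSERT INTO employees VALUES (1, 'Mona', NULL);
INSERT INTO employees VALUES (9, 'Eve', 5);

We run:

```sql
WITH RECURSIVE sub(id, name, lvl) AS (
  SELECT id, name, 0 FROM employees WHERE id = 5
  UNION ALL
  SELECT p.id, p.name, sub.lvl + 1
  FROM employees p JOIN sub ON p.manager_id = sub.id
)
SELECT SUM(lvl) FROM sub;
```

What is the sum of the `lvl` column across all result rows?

11

Base: id=5 (Judy) at lvl 0.
Iteration 1: rows with manager_id in {5} -> Eve (id 9, lvl 1).
Iteration 2: rows with manager_id in {9} -> Nina (id 10, lvl 2), Tom (id 13, lvl 2).
Iteration 3: rows with manager_id in {10,13} -> Xena (id 12, lvl 3), Alice (id 14, lvl 3).
Iteration 4: no rows with manager_id in {12,14}; recursion stops.
SUM(lvl) = 0 + 1 + 2 + 2 + 3 + 3 = 11.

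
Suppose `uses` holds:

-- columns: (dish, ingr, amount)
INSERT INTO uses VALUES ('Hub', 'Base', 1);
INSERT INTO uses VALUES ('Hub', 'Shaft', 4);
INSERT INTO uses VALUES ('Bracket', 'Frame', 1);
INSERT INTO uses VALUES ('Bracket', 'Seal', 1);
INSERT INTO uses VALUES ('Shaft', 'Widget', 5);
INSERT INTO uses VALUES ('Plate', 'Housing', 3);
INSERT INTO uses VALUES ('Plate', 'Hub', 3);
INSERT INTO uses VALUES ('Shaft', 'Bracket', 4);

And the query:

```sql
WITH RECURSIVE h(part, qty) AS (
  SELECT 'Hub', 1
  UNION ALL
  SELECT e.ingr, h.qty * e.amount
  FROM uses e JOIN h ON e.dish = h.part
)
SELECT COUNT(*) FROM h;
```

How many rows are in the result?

Base: (Hub, qty=1).
Iteration 1: components of {Hub} -> Base = 1*1 = 1, Shaft = 1*4 = 4.
Iteration 2: components of {Base,Shaft} -> Bracket = 4*4 = 16, Widget = 4*5 = 20.
Iteration 3: components of {Bracket,Widget} -> Frame = 16*1 = 16, Seal = 16*1 = 16.
Iteration 4: no further components; recursion stops.
Total rows emitted: 7.

7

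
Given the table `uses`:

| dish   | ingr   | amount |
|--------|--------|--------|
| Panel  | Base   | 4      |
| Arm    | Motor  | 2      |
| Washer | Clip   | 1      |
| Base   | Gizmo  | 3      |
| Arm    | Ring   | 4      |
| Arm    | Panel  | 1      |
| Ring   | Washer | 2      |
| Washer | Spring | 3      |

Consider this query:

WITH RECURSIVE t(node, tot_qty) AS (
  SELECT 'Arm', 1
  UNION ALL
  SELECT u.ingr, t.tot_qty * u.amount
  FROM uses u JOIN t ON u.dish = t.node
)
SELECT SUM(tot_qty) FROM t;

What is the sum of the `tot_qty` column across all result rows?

64

Base: (Arm, tot_qty=1).
Iteration 1: components of {Arm} -> Motor = 1*2 = 2, Panel = 1*1 = 1, Ring = 1*4 = 4.
Iteration 2: components of {Motor,Panel,Ring} -> Base = 1*4 = 4, Washer = 4*2 = 8.
Iteration 3: components of {Base,Washer} -> Clip = 8*1 = 8, Gizmo = 4*3 = 12, Spring = 8*3 = 24.
Iteration 4: no further components; recursion stops.
SUM(tot_qty) = 1 + 2 + 4 + 1 + 8 + 4 + 8 + 24 + 12 = 64.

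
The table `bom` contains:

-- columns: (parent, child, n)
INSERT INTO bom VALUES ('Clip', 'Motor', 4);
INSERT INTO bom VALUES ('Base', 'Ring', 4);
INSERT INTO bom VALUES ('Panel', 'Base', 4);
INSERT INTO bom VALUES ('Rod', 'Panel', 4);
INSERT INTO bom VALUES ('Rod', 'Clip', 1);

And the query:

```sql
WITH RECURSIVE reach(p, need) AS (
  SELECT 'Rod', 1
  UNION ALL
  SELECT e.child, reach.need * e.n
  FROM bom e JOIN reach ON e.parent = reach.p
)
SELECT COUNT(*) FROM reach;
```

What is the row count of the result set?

6

Base: (Rod, need=1).
Iteration 1: components of {Rod} -> Clip = 1*1 = 1, Panel = 1*4 = 4.
Iteration 2: components of {Clip,Panel} -> Base = 4*4 = 16, Motor = 1*4 = 4.
Iteration 3: components of {Base,Motor} -> Ring = 16*4 = 64.
Iteration 4: no further components; recursion stops.
Total rows emitted: 6.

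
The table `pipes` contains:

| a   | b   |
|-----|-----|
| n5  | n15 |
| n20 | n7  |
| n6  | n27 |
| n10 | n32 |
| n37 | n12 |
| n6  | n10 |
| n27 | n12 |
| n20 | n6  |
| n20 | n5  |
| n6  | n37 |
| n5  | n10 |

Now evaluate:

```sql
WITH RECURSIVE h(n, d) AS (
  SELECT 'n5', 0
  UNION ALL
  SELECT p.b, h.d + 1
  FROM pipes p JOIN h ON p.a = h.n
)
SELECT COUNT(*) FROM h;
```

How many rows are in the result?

4

Base: (n5, d=0).
Iteration 1: edges from {n5} -> (n10, d=1), (n15, d=1).
Iteration 2: edges from {n10,n15} -> (n32, d=2).
Iteration 3: no outgoing edges from {n32}; recursion stops.
Total rows emitted: 4.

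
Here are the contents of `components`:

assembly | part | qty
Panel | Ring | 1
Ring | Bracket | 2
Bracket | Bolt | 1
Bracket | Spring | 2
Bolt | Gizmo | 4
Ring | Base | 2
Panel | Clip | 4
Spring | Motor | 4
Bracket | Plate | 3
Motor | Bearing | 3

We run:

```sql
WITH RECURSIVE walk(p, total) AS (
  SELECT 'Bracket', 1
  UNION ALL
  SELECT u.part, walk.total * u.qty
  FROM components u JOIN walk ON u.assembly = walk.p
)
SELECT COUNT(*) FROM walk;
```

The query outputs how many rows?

Base: (Bracket, total=1).
Iteration 1: components of {Bracket} -> Bolt = 1*1 = 1, Plate = 1*3 = 3, Spring = 1*2 = 2.
Iteration 2: components of {Bolt,Plate,Spring} -> Gizmo = 1*4 = 4, Motor = 2*4 = 8.
Iteration 3: components of {Gizmo,Motor} -> Bearing = 8*3 = 24.
Iteration 4: no further components; recursion stops.
Total rows emitted: 7.

7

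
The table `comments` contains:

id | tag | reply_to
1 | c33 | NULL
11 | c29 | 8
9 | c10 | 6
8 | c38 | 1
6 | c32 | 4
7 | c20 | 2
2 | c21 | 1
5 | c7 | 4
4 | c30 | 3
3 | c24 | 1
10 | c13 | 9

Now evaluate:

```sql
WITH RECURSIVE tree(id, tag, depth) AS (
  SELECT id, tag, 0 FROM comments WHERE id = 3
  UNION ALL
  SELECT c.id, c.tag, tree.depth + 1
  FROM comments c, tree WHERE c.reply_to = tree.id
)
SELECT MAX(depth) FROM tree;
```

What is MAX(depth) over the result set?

Base: id=3 (c24) at depth 0.
Iteration 1: rows with reply_to in {3} -> c30 (id 4, depth 1).
Iteration 2: rows with reply_to in {4} -> c7 (id 5, depth 2), c32 (id 6, depth 2).
Iteration 3: rows with reply_to in {5,6} -> c10 (id 9, depth 3).
Iteration 4: rows with reply_to in {9} -> c13 (id 10, depth 4).
Iteration 5: no rows with reply_to in {10}; recursion stops.
depth values: 0, 1, 2, 2, 3, 4; the maximum is 4.

4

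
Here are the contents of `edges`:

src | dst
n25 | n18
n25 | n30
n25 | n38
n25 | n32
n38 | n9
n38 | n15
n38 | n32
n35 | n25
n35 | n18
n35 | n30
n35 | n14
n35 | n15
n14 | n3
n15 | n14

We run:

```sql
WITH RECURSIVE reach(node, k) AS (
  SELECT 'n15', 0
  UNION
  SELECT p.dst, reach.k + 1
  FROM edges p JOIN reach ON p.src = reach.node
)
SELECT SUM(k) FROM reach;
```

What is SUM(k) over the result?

3

Base: (n15, k=0).
Iteration 1: edges from {n15} -> (n14, k=1).
Iteration 2: edges from {n14} -> (n3, k=2).
Iteration 3: no outgoing edges from {n3}; recursion stops.
SUM(k) = 0 + 1 + 2 = 3.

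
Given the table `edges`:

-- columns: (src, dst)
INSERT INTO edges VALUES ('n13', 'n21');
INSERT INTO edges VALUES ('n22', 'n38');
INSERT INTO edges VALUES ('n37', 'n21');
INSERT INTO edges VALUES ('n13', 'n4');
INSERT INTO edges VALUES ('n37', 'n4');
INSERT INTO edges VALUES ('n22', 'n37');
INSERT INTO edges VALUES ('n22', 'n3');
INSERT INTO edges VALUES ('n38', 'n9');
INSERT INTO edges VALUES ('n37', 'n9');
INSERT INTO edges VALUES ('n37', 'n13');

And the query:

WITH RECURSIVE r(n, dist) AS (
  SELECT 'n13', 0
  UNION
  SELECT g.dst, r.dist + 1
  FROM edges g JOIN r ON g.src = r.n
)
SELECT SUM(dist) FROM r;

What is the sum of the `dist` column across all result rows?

Base: (n13, dist=0).
Iteration 1: edges from {n13} -> (n21, dist=1), (n4, dist=1).
Iteration 2: no outgoing edges from {n21,n4}; recursion stops.
SUM(dist) = 0 + 1 + 1 = 2.

2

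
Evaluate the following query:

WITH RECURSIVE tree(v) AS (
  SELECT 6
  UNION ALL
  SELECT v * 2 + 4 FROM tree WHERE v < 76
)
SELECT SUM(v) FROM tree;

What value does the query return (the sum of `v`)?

Base: v=6.
Iteration 1: 6 < 76 holds -> v = 6 * 2 + 4 = 16.
Iteration 2: 16 < 76 holds -> v = 16 * 2 + 4 = 36.
Iteration 3: 36 < 76 holds -> v = 36 * 2 + 4 = 76.
Iteration 4: 76 < 76 fails; recursion stops.
SUM(v) = 6 + 16 + 36 + 76 = 134.

134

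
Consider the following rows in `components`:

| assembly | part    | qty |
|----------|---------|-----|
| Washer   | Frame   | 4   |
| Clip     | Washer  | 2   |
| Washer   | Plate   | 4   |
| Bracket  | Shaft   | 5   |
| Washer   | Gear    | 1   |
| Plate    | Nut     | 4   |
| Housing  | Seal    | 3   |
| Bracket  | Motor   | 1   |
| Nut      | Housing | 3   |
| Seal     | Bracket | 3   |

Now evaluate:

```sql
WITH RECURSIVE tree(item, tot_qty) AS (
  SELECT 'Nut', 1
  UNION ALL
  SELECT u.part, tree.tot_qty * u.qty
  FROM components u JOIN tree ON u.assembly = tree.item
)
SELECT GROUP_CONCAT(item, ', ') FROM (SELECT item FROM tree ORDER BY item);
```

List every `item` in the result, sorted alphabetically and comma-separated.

Bracket, Housing, Motor, Nut, Seal, Shaft

Base: (Nut, tot_qty=1).
Iteration 1: components of {Nut} -> Housing = 1*3 = 3.
Iteration 2: components of {Housing} -> Seal = 3*3 = 9.
Iteration 3: components of {Seal} -> Bracket = 9*3 = 27.
Iteration 4: components of {Bracket} -> Motor = 27*1 = 27, Shaft = 27*5 = 135.
Iteration 5: no further components; recursion stops.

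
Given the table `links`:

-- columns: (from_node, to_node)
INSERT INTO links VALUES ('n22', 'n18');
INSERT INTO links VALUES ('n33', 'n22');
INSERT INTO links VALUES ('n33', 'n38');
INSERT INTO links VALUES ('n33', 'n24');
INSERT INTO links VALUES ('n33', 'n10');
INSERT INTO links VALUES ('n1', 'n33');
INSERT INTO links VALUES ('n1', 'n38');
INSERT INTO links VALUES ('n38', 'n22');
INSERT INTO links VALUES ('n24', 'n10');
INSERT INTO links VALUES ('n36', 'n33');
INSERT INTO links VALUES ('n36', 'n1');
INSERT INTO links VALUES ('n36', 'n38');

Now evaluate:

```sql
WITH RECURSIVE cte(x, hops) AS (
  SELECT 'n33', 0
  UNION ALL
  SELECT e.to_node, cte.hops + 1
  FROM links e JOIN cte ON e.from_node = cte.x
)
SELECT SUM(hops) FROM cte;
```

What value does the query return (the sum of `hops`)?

13

Base: (n33, hops=0).
Iteration 1: edges from {n33} -> (n10, hops=1), (n22, hops=1), (n24, hops=1), (n38, hops=1).
Iteration 2: edges from {n10,n22,n24,n38} -> (n10, hops=2), (n18, hops=2), (n22, hops=2).
Iteration 3: edges from {n10,n18,n22} -> (n18, hops=3).
Iteration 4: no outgoing edges from {n18}; recursion stops.
SUM(hops) = 0 + 1 + 1 + 1 + 1 + 2 + 2 + 2 + 3 = 13.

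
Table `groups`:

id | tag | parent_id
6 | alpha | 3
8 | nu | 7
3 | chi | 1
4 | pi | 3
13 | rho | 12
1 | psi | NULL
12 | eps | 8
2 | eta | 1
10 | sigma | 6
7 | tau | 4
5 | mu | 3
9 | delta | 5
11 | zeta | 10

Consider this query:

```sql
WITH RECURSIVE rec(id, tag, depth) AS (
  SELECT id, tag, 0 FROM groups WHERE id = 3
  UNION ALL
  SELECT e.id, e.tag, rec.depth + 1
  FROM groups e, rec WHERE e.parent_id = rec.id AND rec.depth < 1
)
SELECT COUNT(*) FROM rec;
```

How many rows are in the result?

4

Base: id=3 (chi) at depth 0.
Iteration 1: rows with parent_id in {3} -> pi (id 4, depth 1), mu (id 5, depth 1), alpha (id 6, depth 1).
Iteration 2: depth < 1 fails for all current rows; recursion stops.
Total rows emitted: 4.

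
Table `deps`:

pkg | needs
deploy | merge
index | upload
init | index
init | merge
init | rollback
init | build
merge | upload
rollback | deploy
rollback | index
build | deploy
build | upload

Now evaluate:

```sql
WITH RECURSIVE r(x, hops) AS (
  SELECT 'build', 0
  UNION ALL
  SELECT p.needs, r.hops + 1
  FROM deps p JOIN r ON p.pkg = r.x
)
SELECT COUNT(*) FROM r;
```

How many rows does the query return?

5

Base: (build, hops=0).
Iteration 1: edges from {build} -> (deploy, hops=1), (upload, hops=1).
Iteration 2: edges from {deploy,upload} -> (merge, hops=2).
Iteration 3: edges from {merge} -> (upload, hops=3).
Iteration 4: no outgoing edges from {upload}; recursion stops.
Total rows emitted: 5.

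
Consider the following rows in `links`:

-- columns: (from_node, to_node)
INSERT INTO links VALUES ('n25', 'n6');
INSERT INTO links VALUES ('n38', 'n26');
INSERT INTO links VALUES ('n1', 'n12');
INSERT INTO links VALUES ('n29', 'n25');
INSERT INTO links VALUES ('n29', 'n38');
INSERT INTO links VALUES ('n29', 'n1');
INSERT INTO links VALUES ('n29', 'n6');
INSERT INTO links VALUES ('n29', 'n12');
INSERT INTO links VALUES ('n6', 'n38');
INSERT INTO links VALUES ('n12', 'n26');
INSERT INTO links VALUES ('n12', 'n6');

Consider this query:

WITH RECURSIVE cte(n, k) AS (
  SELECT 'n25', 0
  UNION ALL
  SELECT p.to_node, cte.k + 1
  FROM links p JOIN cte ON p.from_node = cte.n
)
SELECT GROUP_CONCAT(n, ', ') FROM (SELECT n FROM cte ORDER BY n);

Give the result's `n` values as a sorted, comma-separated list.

n25, n26, n38, n6

Base: (n25, k=0).
Iteration 1: edges from {n25} -> (n6, k=1).
Iteration 2: edges from {n6} -> (n38, k=2).
Iteration 3: edges from {n38} -> (n26, k=3).
Iteration 4: no outgoing edges from {n26}; recursion stops.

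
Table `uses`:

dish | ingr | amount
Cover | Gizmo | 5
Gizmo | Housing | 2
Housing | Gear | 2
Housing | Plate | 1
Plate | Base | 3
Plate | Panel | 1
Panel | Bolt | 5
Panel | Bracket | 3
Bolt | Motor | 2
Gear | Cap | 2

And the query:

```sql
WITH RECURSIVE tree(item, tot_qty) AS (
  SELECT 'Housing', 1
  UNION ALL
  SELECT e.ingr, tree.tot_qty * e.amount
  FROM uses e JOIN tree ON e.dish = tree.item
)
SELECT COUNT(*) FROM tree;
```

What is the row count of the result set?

Base: (Housing, tot_qty=1).
Iteration 1: components of {Housing} -> Gear = 1*2 = 2, Plate = 1*1 = 1.
Iteration 2: components of {Gear,Plate} -> Base = 1*3 = 3, Cap = 2*2 = 4, Panel = 1*1 = 1.
Iteration 3: components of {Base,Cap,Panel} -> Bolt = 1*5 = 5, Bracket = 1*3 = 3.
Iteration 4: components of {Bolt,Bracket} -> Motor = 5*2 = 10.
Iteration 5: no further components; recursion stops.
Total rows emitted: 9.

9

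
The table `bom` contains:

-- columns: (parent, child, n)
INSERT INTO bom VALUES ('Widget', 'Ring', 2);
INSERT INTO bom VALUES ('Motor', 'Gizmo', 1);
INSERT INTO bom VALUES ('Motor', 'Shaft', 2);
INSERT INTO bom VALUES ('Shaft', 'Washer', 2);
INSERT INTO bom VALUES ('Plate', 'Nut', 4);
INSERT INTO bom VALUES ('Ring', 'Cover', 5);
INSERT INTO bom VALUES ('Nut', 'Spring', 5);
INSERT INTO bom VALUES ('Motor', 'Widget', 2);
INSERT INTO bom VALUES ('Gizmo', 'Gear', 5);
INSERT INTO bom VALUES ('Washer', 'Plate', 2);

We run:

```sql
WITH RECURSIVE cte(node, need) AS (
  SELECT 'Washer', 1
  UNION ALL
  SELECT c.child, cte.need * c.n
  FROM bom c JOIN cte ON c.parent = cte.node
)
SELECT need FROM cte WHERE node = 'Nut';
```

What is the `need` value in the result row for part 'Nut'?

Base: (Washer, need=1).
Iteration 1: components of {Washer} -> Plate = 1*2 = 2.
Iteration 2: components of {Plate} -> Nut = 2*4 = 8.
Iteration 3: components of {Nut} -> Spring = 8*5 = 40.
Iteration 4: no further components; recursion stops.

8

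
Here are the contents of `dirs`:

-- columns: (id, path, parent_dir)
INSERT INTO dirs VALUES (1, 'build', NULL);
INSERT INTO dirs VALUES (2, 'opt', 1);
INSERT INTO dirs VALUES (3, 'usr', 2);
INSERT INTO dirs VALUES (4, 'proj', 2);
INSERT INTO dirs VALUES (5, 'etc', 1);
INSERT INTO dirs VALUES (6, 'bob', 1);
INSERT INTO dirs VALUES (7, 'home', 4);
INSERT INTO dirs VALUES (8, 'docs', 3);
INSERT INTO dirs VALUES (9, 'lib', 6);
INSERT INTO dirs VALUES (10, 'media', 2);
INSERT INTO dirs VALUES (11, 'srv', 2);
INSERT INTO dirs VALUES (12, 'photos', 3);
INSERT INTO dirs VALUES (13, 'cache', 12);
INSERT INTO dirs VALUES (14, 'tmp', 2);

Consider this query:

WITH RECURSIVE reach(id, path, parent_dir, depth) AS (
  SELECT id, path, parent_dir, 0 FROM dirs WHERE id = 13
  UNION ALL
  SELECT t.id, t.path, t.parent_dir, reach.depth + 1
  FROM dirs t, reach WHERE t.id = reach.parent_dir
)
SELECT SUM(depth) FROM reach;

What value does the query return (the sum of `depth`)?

10

Base: id=13 (cache), parent_dir=12, depth 0.
Iteration 1: join on id=12 -> photos (id 12, parent_dir=3, depth 1).
Iteration 2: join on id=3 -> usr (id 3, parent_dir=2, depth 2).
Iteration 3: join on id=2 -> opt (id 2, parent_dir=1, depth 3).
Iteration 4: join on id=1 -> build (id 1, parent_dir=NULL, depth 4).
Iteration 5: parent_dir is NULL; no match; recursion stops.
SUM(depth) = 0 + 1 + 2 + 3 + 4 = 10.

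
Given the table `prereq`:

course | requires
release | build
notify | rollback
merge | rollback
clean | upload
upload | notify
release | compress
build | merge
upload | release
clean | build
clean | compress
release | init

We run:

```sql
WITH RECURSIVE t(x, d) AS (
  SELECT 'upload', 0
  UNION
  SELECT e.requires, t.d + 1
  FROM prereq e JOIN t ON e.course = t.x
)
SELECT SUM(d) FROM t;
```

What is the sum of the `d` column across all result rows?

17

Base: (upload, d=0).
Iteration 1: edges from {upload} -> (notify, d=1), (release, d=1).
Iteration 2: edges from {notify,release} -> (build, d=2), (compress, d=2), (init, d=2), (rollback, d=2).
Iteration 3: edges from {build,compress,init,rollback} -> (merge, d=3).
Iteration 4: edges from {merge} -> (rollback, d=4).
Iteration 5: no outgoing edges from {rollback}; recursion stops.
SUM(d) = 0 + 1 + 1 + 2 + 2 + 2 + 2 + 3 + 4 = 17.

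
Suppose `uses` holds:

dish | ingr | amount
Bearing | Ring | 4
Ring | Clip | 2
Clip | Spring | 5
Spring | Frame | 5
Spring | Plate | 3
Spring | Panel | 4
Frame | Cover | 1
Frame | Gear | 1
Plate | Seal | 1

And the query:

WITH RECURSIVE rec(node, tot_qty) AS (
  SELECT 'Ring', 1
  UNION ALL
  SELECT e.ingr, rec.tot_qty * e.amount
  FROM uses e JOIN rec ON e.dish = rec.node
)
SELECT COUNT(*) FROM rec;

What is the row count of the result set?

Base: (Ring, tot_qty=1).
Iteration 1: components of {Ring} -> Clip = 1*2 = 2.
Iteration 2: components of {Clip} -> Spring = 2*5 = 10.
Iteration 3: components of {Spring} -> Frame = 10*5 = 50, Panel = 10*4 = 40, Plate = 10*3 = 30.
Iteration 4: components of {Frame,Panel,Plate} -> Cover = 50*1 = 50, Gear = 50*1 = 50, Seal = 30*1 = 30.
Iteration 5: no further components; recursion stops.
Total rows emitted: 9.

9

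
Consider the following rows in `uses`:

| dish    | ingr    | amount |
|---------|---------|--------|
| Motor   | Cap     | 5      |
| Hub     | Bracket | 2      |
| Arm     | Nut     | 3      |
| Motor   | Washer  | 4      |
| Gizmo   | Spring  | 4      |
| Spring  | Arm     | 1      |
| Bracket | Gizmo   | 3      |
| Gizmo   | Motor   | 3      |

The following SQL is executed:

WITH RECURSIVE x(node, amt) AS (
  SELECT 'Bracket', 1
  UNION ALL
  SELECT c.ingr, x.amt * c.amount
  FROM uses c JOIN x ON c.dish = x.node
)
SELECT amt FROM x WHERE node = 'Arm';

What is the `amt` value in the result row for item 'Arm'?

Base: (Bracket, amt=1).
Iteration 1: components of {Bracket} -> Gizmo = 1*3 = 3.
Iteration 2: components of {Gizmo} -> Motor = 3*3 = 9, Spring = 3*4 = 12.
Iteration 3: components of {Motor,Spring} -> Arm = 12*1 = 12, Cap = 9*5 = 45, Washer = 9*4 = 36.
Iteration 4: components of {Arm,Cap,Washer} -> Nut = 12*3 = 36.
Iteration 5: no further components; recursion stops.

12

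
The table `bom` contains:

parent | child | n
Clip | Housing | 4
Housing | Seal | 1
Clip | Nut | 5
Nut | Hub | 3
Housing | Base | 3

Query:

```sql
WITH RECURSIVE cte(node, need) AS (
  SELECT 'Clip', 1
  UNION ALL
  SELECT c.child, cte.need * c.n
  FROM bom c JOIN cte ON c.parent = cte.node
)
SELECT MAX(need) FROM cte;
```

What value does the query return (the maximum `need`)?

15

Base: (Clip, need=1).
Iteration 1: components of {Clip} -> Housing = 1*4 = 4, Nut = 1*5 = 5.
Iteration 2: components of {Housing,Nut} -> Base = 4*3 = 12, Hub = 5*3 = 15, Seal = 4*1 = 4.
Iteration 3: no further components; recursion stops.
need values: 1, 4, 5, 4, 12, 15; the maximum is 15.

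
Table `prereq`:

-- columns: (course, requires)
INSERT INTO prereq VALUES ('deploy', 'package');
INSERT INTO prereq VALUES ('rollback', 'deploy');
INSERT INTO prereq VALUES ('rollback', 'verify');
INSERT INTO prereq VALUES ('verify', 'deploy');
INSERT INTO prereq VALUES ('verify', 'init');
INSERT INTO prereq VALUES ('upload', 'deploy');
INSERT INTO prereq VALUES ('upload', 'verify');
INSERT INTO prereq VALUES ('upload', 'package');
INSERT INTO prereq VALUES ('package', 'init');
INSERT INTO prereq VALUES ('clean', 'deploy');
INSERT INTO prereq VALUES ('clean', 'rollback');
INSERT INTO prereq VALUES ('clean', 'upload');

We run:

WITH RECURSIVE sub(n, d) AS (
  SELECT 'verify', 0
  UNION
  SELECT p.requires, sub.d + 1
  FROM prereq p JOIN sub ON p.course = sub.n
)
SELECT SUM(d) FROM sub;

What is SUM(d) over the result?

7

Base: (verify, d=0).
Iteration 1: edges from {verify} -> (deploy, d=1), (init, d=1).
Iteration 2: edges from {deploy,init} -> (package, d=2).
Iteration 3: edges from {package} -> (init, d=3).
Iteration 4: no outgoing edges from {init}; recursion stops.
SUM(d) = 0 + 1 + 1 + 2 + 3 = 7.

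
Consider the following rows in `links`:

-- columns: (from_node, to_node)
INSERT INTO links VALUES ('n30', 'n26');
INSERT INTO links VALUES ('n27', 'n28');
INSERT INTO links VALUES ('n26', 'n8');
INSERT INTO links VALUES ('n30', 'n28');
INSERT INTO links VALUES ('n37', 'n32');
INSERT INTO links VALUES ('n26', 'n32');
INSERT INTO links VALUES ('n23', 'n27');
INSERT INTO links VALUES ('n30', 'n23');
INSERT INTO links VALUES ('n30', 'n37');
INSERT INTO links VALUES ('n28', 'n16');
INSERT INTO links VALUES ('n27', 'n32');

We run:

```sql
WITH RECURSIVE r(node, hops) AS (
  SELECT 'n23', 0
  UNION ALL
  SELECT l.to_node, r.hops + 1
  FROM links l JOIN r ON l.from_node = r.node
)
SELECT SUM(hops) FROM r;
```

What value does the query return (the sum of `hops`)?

Base: (n23, hops=0).
Iteration 1: edges from {n23} -> (n27, hops=1).
Iteration 2: edges from {n27} -> (n28, hops=2), (n32, hops=2).
Iteration 3: edges from {n28,n32} -> (n16, hops=3).
Iteration 4: no outgoing edges from {n16}; recursion stops.
SUM(hops) = 0 + 1 + 2 + 2 + 3 = 8.

8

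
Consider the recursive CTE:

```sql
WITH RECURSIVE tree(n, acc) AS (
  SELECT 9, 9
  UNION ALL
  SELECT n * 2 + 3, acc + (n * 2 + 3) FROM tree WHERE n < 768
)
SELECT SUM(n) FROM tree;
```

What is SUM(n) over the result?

Base: n=9, acc=9.
Iteration 1: 9 < 768 holds -> n = 9 * 2 + 3 = 21, acc = 9 + 21 = 30.
Iteration 2: 21 < 768 holds -> n = 21 * 2 + 3 = 45, acc = 30 + 45 = 75.
Iteration 3: 45 < 768 holds -> n = 45 * 2 + 3 = 93, acc = 75 + 93 = 168.
Iteration 4: 93 < 768 holds -> n = 93 * 2 + 3 = 189, acc = 168 + 189 = 357.
Iteration 5: 189 < 768 holds -> n = 189 * 2 + 3 = 381, acc = 357 + 381 = 738.
Iteration 6: 381 < 768 holds -> n = 381 * 2 + 3 = 765, acc = 738 + 765 = 1503.
Iteration 7: 765 < 768 holds -> n = 765 * 2 + 3 = 1533, acc = 1503 + 1533 = 3036.
Iteration 8: 1533 < 768 fails; recursion stops.
SUM(n) = 9 + 21 + 45 + 93 + 189 + 381 + 765 + 1533 = 3036.

3036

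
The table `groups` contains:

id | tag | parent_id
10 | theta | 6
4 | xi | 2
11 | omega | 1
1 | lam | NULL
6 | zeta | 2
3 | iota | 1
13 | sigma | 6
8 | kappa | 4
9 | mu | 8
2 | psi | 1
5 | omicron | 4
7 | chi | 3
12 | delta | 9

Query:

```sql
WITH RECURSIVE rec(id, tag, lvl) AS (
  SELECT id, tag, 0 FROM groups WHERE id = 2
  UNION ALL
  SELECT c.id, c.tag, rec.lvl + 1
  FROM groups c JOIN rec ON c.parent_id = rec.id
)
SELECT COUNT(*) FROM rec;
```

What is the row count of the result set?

9

Base: id=2 (psi) at lvl 0.
Iteration 1: rows with parent_id in {2} -> xi (id 4, lvl 1), zeta (id 6, lvl 1).
Iteration 2: rows with parent_id in {4,6} -> omicron (id 5, lvl 2), kappa (id 8, lvl 2), theta (id 10, lvl 2), sigma (id 13, lvl 2).
Iteration 3: rows with parent_id in {5,8,10,13} -> mu (id 9, lvl 3).
Iteration 4: rows with parent_id in {9} -> delta (id 12, lvl 4).
Iteration 5: no rows with parent_id in {12}; recursion stops.
Total rows emitted: 9.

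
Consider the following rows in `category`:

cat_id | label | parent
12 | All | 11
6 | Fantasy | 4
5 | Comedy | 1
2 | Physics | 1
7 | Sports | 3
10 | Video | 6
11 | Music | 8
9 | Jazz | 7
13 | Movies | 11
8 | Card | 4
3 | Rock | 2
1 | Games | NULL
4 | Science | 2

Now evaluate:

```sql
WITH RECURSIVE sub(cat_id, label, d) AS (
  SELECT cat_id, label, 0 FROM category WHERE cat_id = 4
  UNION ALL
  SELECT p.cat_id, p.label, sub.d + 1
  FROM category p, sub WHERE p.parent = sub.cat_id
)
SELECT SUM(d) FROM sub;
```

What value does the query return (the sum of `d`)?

Base: cat_id=4 (Science) at d 0.
Iteration 1: rows with parent in {4} -> Fantasy (id 6, d 1), Card (id 8, d 1).
Iteration 2: rows with parent in {6,8} -> Video (id 10, d 2), Music (id 11, d 2).
Iteration 3: rows with parent in {10,11} -> All (id 12, d 3), Movies (id 13, d 3).
Iteration 4: no rows with parent in {12,13}; recursion stops.
SUM(d) = 0 + 1 + 1 + 2 + 2 + 3 + 3 = 12.

12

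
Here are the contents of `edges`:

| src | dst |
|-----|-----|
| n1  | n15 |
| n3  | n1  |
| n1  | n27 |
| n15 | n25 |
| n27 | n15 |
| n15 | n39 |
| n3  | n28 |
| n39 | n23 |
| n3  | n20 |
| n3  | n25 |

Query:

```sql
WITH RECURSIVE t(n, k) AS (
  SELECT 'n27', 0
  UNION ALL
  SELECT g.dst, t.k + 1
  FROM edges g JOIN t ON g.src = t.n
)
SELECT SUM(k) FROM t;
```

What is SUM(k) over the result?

Base: (n27, k=0).
Iteration 1: edges from {n27} -> (n15, k=1).
Iteration 2: edges from {n15} -> (n25, k=2), (n39, k=2).
Iteration 3: edges from {n25,n39} -> (n23, k=3).
Iteration 4: no outgoing edges from {n23}; recursion stops.
SUM(k) = 0 + 1 + 2 + 2 + 3 = 8.

8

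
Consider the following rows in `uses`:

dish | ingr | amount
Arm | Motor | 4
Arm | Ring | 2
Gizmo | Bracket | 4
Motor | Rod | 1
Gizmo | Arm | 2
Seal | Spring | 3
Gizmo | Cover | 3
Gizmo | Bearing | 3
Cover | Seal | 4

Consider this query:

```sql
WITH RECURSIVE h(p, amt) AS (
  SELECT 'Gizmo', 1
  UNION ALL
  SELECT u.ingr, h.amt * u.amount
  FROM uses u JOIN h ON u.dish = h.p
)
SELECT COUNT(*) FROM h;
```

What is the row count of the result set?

Base: (Gizmo, amt=1).
Iteration 1: components of {Gizmo} -> Arm = 1*2 = 2, Bearing = 1*3 = 3, Bracket = 1*4 = 4, Cover = 1*3 = 3.
Iteration 2: components of {Arm,Bearing,Bracket,Cover} -> Motor = 2*4 = 8, Ring = 2*2 = 4, Seal = 3*4 = 12.
Iteration 3: components of {Motor,Ring,Seal} -> Rod = 8*1 = 8, Spring = 12*3 = 36.
Iteration 4: no further components; recursion stops.
Total rows emitted: 10.

10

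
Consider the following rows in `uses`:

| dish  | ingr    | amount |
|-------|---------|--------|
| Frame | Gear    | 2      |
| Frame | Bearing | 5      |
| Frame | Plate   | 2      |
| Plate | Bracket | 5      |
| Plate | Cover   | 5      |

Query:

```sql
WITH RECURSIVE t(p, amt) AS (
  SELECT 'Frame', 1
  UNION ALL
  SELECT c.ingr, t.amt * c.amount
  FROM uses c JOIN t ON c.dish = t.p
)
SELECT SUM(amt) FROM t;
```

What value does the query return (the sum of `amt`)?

Base: (Frame, amt=1).
Iteration 1: components of {Frame} -> Bearing = 1*5 = 5, Gear = 1*2 = 2, Plate = 1*2 = 2.
Iteration 2: components of {Bearing,Gear,Plate} -> Bracket = 2*5 = 10, Cover = 2*5 = 10.
Iteration 3: no further components; recursion stops.
SUM(amt) = 1 + 2 + 5 + 2 + 10 + 10 = 30.

30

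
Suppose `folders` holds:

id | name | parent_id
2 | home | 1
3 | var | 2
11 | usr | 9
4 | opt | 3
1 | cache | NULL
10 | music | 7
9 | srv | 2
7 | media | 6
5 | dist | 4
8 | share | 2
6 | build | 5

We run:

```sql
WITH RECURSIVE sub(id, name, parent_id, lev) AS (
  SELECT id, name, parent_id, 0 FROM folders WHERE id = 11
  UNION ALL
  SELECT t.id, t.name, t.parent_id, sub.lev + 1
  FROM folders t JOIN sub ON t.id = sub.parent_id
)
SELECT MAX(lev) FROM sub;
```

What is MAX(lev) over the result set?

Base: id=11 (usr), parent_id=9, lev 0.
Iteration 1: join on id=9 -> srv (id 9, parent_id=2, lev 1).
Iteration 2: join on id=2 -> home (id 2, parent_id=1, lev 2).
Iteration 3: join on id=1 -> cache (id 1, parent_id=NULL, lev 3).
Iteration 4: parent_id is NULL; no match; recursion stops.
lev values: 0, 1, 2, 3; the maximum is 3.

3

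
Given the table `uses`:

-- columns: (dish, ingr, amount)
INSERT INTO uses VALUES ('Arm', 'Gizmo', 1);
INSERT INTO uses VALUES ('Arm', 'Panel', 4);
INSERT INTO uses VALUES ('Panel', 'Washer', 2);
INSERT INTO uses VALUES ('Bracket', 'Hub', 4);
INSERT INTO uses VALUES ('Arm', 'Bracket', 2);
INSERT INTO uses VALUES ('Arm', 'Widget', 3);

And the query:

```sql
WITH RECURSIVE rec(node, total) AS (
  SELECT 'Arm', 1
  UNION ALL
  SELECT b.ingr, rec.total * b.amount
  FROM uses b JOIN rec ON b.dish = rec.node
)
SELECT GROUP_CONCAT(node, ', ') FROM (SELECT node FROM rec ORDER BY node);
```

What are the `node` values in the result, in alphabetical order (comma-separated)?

Arm, Bracket, Gizmo, Hub, Panel, Washer, Widget

Base: (Arm, total=1).
Iteration 1: components of {Arm} -> Bracket = 1*2 = 2, Gizmo = 1*1 = 1, Panel = 1*4 = 4, Widget = 1*3 = 3.
Iteration 2: components of {Bracket,Gizmo,Panel,Widget} -> Hub = 2*4 = 8, Washer = 4*2 = 8.
Iteration 3: no further components; recursion stops.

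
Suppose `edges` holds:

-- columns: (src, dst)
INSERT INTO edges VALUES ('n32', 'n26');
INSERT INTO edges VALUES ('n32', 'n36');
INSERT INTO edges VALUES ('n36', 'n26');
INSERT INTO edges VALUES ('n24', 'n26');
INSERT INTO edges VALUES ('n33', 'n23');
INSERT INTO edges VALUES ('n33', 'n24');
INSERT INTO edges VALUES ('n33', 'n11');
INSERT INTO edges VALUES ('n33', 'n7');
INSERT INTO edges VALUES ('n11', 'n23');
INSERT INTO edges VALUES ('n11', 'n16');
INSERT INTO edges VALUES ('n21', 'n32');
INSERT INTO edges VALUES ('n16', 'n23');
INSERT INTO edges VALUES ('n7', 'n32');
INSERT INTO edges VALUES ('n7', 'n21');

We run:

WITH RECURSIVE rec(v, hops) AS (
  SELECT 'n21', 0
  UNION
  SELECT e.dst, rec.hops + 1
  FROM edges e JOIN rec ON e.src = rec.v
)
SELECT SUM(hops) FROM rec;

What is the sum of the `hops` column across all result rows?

8

Base: (n21, hops=0).
Iteration 1: edges from {n21} -> (n32, hops=1).
Iteration 2: edges from {n32} -> (n26, hops=2), (n36, hops=2).
Iteration 3: edges from {n26,n36} -> (n26, hops=3).
Iteration 4: no outgoing edges from {n26}; recursion stops.
SUM(hops) = 0 + 1 + 2 + 2 + 3 = 8.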